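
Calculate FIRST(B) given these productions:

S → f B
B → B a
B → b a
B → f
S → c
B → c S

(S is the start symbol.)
{ 'b', 'c', 'f' }

To compute FIRST(B), examine every production with B on the left-hand side, reading each right-hand side left to right until a non-nullable symbol is reached.

From B → B a:
  - B is the symbol being defined: contributes nothing new
    B is not nullable, so stop
From B → b a:
  - b is a terminal: add 'b' and stop
From B → f:
  - f is a terminal: add 'f' and stop
From B → c S:
  - c is a terminal: add 'c' and stop

Collecting: FIRST(B) = { 'b', 'c', 'f' }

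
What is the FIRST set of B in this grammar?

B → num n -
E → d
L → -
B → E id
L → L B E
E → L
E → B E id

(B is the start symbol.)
To compute FIRST(B), examine every production with B on the left-hand side, reading each right-hand side left to right until a non-nullable symbol is reached.

FIRST sets of the other non-terminals involved (by the same procedure, iterated to a fixed point):
  FIRST(E) = { '-', 'd', 'num' }

From B → num n -:
  - num is a terminal: add 'num' and stop
From B → E id:
  - E is a non-terminal: add FIRST(E) \ {ε} = { '-', 'd', 'num' }
    E is not nullable, so stop

Collecting: FIRST(B) = { '-', 'd', 'num' }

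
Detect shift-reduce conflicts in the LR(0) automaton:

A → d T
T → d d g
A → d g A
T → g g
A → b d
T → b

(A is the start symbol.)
Augment with A' → A and build the canonical LR(0) collection (I0 = CLOSURE({[A' → . A]}), then GOTO on every symbol after a dot until no new states appear). It has 13 states:
  I0: { [A → . b d], [A → . d T], [A → . d g A], [A' → . A] }  — shift
  I1: { [A' → A .] }  — accept
  I2: { [A → b . d] }  — shift
  I3: { [A → d . T], [A → d . g A], [T → . b], [T → . d d g], [T → . g g] }  — shift
  I4: { [A → d T .] }  — reduce
  I5: { [T → b .] }  — reduce
  I6: { [T → d . d g] }  — shift
  I7: { [A → . b d], [A → . d T], [A → . d g A], [A → d g . A], [T → g . g] }  — shift
  I8: { [A → d g A .] }  — reduce
  I9: { [T → g g .] }  — reduce
  I10: { [T → d d . g] }  — shift
  I11: { [T → d d g .] }  — reduce
  I12: { [A → b d .] }  — reduce

No state contains both a complete item and a shift item.

Answer: No shift-reduce conflicts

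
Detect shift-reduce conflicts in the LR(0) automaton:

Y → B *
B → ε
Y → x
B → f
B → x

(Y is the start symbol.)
Augment with Y' → Y and build the canonical LR(0) collection (I0 = CLOSURE({[Y' → . Y]}), then GOTO on every symbol after a dot until no new states appear). It has 6 states:
  I0: { [B → . f], [B → . x], [B → .], [Y → . B *], [Y → . x], [Y' → . Y] }  — shift, reduce
  I1: { [Y → B . *] }  — shift
  I2: { [Y' → Y .] }  — accept
  I3: { [B → f .] }  — reduce
  I4: { [B → x .], [Y → x .] }  — 2 reduces
  I5: { [Y → B * .] }  — reduce

I0 contains reduce item [B → .] and shift items [B → . f], [B → . x], [Y → . x] — shift-reduce conflict.

Answer: Yes — I0: [B → .] vs [B → . f]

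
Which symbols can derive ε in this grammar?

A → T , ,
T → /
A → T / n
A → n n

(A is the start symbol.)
None

A non-terminal is nullable if it can derive ε (the empty string): either it has an ε-production, or it has a production whose right-hand side consists entirely of nullable non-terminals.

There are no ε-productions, so no non-terminal can derive ε.
No non-terminals are nullable.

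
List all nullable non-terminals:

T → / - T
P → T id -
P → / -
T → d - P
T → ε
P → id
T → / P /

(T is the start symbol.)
A non-terminal is nullable if it can derive ε (the empty string): either it has an ε-production, or it has a production whose right-hand side consists entirely of nullable non-terminals.

ε-productions: T → ε
So T is immediately nullable.
No further non-terminal can be added: every production for the remaining non-terminals contains a terminal or a non-nullable non-terminal.
Nullable = { 'T' }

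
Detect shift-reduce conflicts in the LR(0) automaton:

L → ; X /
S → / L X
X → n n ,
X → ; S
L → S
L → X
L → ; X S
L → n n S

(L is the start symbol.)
Yes — I15: [L → ; X / .] vs [L → . ; X /]

A shift-reduce conflict occurs when an LR(0) state has both:
  - a complete (reduce) item [A → α .] (dot at the end), and
  - a shift item [B → β . c γ] (dot before a terminal).

Augment with L' → L and build the canonical LR(0) collection (I0 = CLOSURE({[L' → . L]}), then GOTO on every symbol after a dot until no new states appear). It has 19 states:
  I0: { [L → . ; X /], [L → . ; X S], [L → . S], [L → . X], [L → . n n S], [L' → . L], [S → . / L X], [X → . ; S], [X → . n n ,] }  — shift
  I1: { [L → . ; X /], [L → . ; X S], [L → . S], [L → . X], [L → . n n S], [S → . / L X], [S → / . L X], [X → . ; S], [X → . n n ,] }  — shift
  I2: { [L → ; . X /], [L → ; . X S], [S → . / L X], [X → . ; S], [X → . n n ,], [X → ; . S] }  — shift
  I3: { [L' → L .] }  — accept
  I4: { [L → S .] }  — reduce
  I5: { [L → X .] }  — reduce
  I6: { [L → n . n S], [X → n . n ,] }  — shift
  I7: { [L → n n . S], [S → . / L X], [X → n n . ,] }  — shift
  I8: { [X → n n , .] }  — reduce
  I9: { [L → n n S .] }  — reduce
  I10: { [S → . / L X], [X → ; . S] }  — shift
  I11: { [X → ; S .] }  — reduce
  I12: { [L → ; X . /], [L → ; X . S], [S → . / L X] }  — shift
  I13: { [X → n . n ,] }  — shift
  I14: { [X → n n . ,] }  — shift
  I15: { [L → . ; X /], [L → . ; X S], [L → . S], [L → . X], [L → . n n S], [L → ; X / .], [S → . / L X], [S → / . L X], [X → . ; S], [X → . n n ,] }  — shift, reduce
  I16: { [L → ; X S .] }  — reduce
  I17: { [S → / L . X], [X → . ; S], [X → . n n ,] }  — shift
  I18: { [S → / L X .] }  — reduce

I15 contains reduce item [L → ; X / .] and shift items [L → . ; X /], [L → . ; X S], [L → . n n S], [S → . / L X], [X → . ; S], [X → . n n ,] — shift-reduce conflict.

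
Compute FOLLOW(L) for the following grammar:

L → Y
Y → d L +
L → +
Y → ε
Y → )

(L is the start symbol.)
L is the start symbol, so $ ∈ FOLLOW(L).
In Y → d L +: L is followed by '+', add FIRST('+') \ {ε} = { '+' }

Taking the union: FOLLOW(L) = { $, '+' }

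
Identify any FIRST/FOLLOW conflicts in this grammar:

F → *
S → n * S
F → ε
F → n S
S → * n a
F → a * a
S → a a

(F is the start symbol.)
No FIRST/FOLLOW conflicts.

A FIRST/FOLLOW conflict occurs when a non-terminal N has a nullable alternative N → β (β ⇒* ε) and another alternative N → α with FIRST(α) ∩ FOLLOW(N) ≠ ∅: on such a lookahead the parser cannot decide between expanding α and letting N vanish via β.

Nullable non-terminals: F.

F: nullable alternative(s) F → ε; FOLLOW(F) = { $ }
  F → *: FIRST \ {ε} = { '*' } — disjoint from FOLLOW(F)
  F → ε: FIRST \ {ε} = { } — this is the only nullable alternative, skip
  F → n S: FIRST \ {ε} = { 'n' } — disjoint from FOLLOW(F)
  F → a * a: FIRST \ {ε} = { 'a' } — disjoint from FOLLOW(F)

S has no nullable alternative, so no FIRST/FOLLOW check is needed there.

No FIRST/FOLLOW conflicts found.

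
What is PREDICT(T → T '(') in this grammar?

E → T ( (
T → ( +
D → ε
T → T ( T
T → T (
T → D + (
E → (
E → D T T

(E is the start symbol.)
{ '(', '+' }

PREDICT(T → T '(') = (FIRST(RHS) \ {ε}) ∪ (FOLLOW(T) if ε ∈ FIRST(RHS), i.e. RHS ⇒* ε)
FIRST(T) = { '(', '+' }
FIRST(T '(') = { '(', '+' }
ε ∉ FIRST(T '('), so FOLLOW(T) is not added.
PREDICT(T → T '(') = { '(', '+' }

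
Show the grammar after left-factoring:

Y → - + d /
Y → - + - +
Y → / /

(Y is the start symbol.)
Left-factoring transforms A → αβ₁ | αβ₂ into A → αA' and A' → β₁ | β₂
(α is the longest common prefix among the alternatives). Repeat until
no nonterminal has two alternatives with a common prefix.

Round 1: Y has alternatives sharing prefix '- +'. Introduce Y': Y → - + Y'
  Add: Y' → d /
  Add: Y' → - +

No remaining common prefixes — done.

Resulting grammar:
Y → - + Y'
Y' → d /
Y' → - +
Y → / /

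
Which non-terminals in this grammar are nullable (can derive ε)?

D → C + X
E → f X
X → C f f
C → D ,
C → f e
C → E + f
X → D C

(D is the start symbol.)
There are no ε-productions, so no non-terminal can derive ε.
No non-terminals are nullable.

Answer: None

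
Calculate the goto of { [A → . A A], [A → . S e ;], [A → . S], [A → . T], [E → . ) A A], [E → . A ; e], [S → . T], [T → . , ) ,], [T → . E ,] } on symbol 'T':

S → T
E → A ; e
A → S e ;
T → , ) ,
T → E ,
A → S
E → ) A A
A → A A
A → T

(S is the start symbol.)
{ [A → T .], [S → T .] }

GOTO(I, 'T') = CLOSURE({ [A → αX.β] : [A → α.Xβ] ∈ I, X = 'T' })

Items with dot before 'T', with the dot advanced:
  [A → . T] → [A → T .]
  [S → . T] → [S → T .]
Closure adds nothing (no advanced item has the dot before a non-terminal).

GOTO = { [A → T .], [S → T .] }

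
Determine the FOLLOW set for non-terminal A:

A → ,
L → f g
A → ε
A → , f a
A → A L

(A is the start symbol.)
A is the start symbol, so $ ∈ FOLLOW(A).
In A → A L: A is followed by L, add FIRST(L) \ {ε} = { 'f' }

Taking the union: FOLLOW(A) = { $, 'f' }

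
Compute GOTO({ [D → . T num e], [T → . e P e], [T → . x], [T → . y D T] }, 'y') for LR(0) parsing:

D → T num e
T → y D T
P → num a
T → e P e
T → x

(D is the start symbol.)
GOTO(I, 'y') = CLOSURE({ [A → αX.β] : [A → α.Xβ] ∈ I, X = 'y' })

Items with dot before 'y', with the dot advanced:
  [T → . y D T] → [T → y . D T]
Closure of the advanced items:
  [T → y . D T] has the dot before D: add [D → . T num e]
  [D → . T num e] has the dot before T: add [T → . y D T], [T → . e P e], [T → . x]

GOTO = { [D → . T num e], [T → . e P e], [T → . x], [T → . y D T], [T → y . D T] }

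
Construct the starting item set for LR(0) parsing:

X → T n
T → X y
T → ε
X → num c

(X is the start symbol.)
{ [T → . X y], [T → .], [X → . T n], [X → . num c], [X' → . X] }

First, augment the grammar with X' → X
I₀ = CLOSURE({ [X' → . X] }):
  [X' → . X] has the dot before X: add [X → . T n], [X → . num c]
  [X → . T n] has the dot before T: add [T → . X y], [T → .]
No further items can be added.

I₀ = { [T → . X y], [T → .], [X → . T n], [X → . num c], [X' → . X] }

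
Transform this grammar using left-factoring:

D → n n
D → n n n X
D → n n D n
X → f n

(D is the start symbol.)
D → n n D'
D' → ε
D' → n X
D' → D n
X → f n

Left-factoring transforms A → αβ₁ | αβ₂ into A → αA' and A' → β₁ | β₂
(α is the longest common prefix among the alternatives). Repeat until
no nonterminal has two alternatives with a common prefix.

Round 1: D has alternatives sharing prefix 'n n'. Introduce D': D → n n D'
  Add: D' → ε
  Add: D' → n X
  Add: D' → D n

No remaining common prefixes — done.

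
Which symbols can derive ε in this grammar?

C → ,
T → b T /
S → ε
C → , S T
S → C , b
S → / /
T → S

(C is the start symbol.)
{ 'S', 'T' }

A non-terminal is nullable if it can derive ε (the empty string): either it has an ε-production, or it has a production whose right-hand side consists entirely of nullable non-terminals.

ε-productions: S → ε
So S is immediately nullable.
T → S: every symbol on the right is nullable, so T is nullable too.
No further non-terminal can be added: every production for the remaining non-terminals contains a terminal or a non-nullable non-terminal.
Nullable = { 'S', 'T' }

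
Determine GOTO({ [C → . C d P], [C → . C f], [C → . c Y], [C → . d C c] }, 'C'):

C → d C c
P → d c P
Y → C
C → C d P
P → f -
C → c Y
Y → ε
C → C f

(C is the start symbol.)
GOTO(I, 'C') = CLOSURE({ [A → αX.β] : [A → α.Xβ] ∈ I, X = 'C' })

Items with dot before 'C', with the dot advanced:
  [C → . C d P] → [C → C . d P]
  [C → . C f] → [C → C . f]
Closure adds nothing (no advanced item has the dot before a non-terminal).

GOTO = { [C → C . d P], [C → C . f] }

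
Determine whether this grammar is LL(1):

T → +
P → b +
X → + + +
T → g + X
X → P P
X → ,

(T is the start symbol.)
Yes, the grammar is LL(1).

Relevant sets:
  FIRST(P) = { 'b' }

For T:
  PREDICT(T → '+') = { '+' }
  PREDICT(T → g '+' X) = { 'g' }
For X:
  PREDICT(X → '+' '+' '+') = { '+' }
  PREDICT(X → P P) = { 'b' }
  PREDICT(X → ',') = { ',' }
P has a single production, so nothing to check there.

All predict sets are disjoint. The grammar IS LL(1).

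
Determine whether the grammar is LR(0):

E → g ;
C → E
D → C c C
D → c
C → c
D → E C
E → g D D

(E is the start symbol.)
Augment with E' → E and build the canonical LR(0) collection (I0 = CLOSURE({[E' → . E]}), then GOTO on every symbol after a dot until no new states appear). It has 14 states:
  I0: { [E → . g ;], [E → . g D D], [E' → . E] }  — shift
  I1: { [E' → E .] }  — accept
  I2: { [C → . E], [C → . c], [D → . C c C], [D → . E C], [D → . c], [E → . g ;], [E → . g D D], [E → g . ;], [E → g . D D] }  — shift
  I3: { [E → g ; .] }  — reduce
  I4: { [D → C . c C] }  — shift
  I5: { [C → . E], [C → . c], [D → . C c C], [D → . E C], [D → . c], [E → . g ;], [E → . g D D], [E → g D . D] }  — shift
  I6: { [C → . E], [C → . c], [C → E .], [D → E . C], [E → . g ;], [E → . g D D] }  — shift, reduce
  I7: { [C → c .], [D → c .] }  — 2 reduces
  I8: { [D → E C .] }  — reduce
  I9: { [C → E .] }  — reduce
  I10: { [C → c .] }  — reduce
  I11: { [E → g D D .] }  — reduce
  I12: { [C → . E], [C → . c], [D → C c . C], [E → . g ;], [E → . g D D] }  — shift
  I13: { [D → C c C .] }  — reduce

Conflict in state I6:
  Shift-reduce conflict between [C → E .] and [C → . c]
So the grammar is NOT LR(0).

Answer: No. Shift-reduce conflict between [C → E .] and [C → . c]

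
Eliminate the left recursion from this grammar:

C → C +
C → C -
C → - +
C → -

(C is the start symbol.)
C is directly left-recursive. The standard transformation for
  A → A α₁ | ... | A α_m | β₁ | ... | β_n
is
  A  → β₁ A' | ... | β_n A'
  A' → α₁ A' | ... | α_m A' | ε

C → - + becomes C → - + C'
C → - becomes C → - C'
C → C + becomes C' → + C'
C → C - becomes C' → - C'
Add C' → ε

Resulting grammar:
C → - + C'
C → - C'
C' → + C'
C' → - C'
C' → ε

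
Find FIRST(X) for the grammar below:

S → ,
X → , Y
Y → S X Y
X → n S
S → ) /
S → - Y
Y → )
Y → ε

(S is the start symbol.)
To compute FIRST(X), examine every production with X on the left-hand side, reading each right-hand side left to right until a non-nullable symbol is reached.

From X → , Y:
  - ',' is a terminal: add ',' and stop
From X → n S:
  - n is a terminal: add 'n' and stop

Collecting: FIRST(X) = { ',', 'n' }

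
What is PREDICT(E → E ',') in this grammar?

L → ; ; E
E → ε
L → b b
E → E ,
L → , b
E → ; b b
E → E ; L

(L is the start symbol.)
{ ',', ';' }

PREDICT(E → E ',') = (FIRST(RHS) \ {ε}) ∪ (FOLLOW(E) if ε ∈ FIRST(RHS), i.e. RHS ⇒* ε)
FIRST(E) = { ',', ';', ε }
FIRST(E ',') = { ',', ';' }
ε ∉ FIRST(E ','), so FOLLOW(E) is not added.
PREDICT(E → E ',') = { ',', ';' }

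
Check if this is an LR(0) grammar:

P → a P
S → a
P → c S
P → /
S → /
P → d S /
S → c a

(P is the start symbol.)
A grammar is LR(0) if no state in the canonical LR(0) collection has:
  - both a shift item (dot before a terminal) and a complete item (shift-reduce conflict), or
  - two or more complete items (reduce-reduce conflict; the accept item [P' → P .] counts as a complete item here).

Augment with P' → P and build the canonical LR(0) collection (I0 = CLOSURE({[P' → . P]}), then GOTO on every symbol after a dot until no new states appear). It has 14 states:
  I0: { [P → . /], [P → . a P], [P → . c S], [P → . d S /], [P' → . P] }  — shift
  I1: { [P → / .] }  — reduce
  I2: { [P' → P .] }  — accept
  I3: { [P → . /], [P → . a P], [P → . c S], [P → . d S /], [P → a . P] }  — shift
  I4: { [P → c . S], [S → . /], [S → . a], [S → . c a] }  — shift
  I5: { [P → d . S /], [S → . /], [S → . a], [S → . c a] }  — shift
  I6: { [S → / .] }  — reduce
  I7: { [P → d S . /] }  — shift
  I8: { [S → a .] }  — reduce
  I9: { [S → c . a] }  — shift
  I10: { [S → c a .] }  — reduce
  I11: { [P → d S / .] }  — reduce
  I12: { [P → c S .] }  — reduce
  I13: { [P → a P .] }  — reduce

Every state is either a pure shift/goto state or contains exactly one complete item and nothing to shift — no conflicts. The grammar is LR(0).

Answer: Yes, the grammar is LR(0)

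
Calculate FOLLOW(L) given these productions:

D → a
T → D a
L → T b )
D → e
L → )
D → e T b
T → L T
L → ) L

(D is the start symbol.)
{ ')', 'a', 'e' }

In T → L T: L is followed by T, add FIRST(T) \ {ε} = { ')', 'a', 'e' }
In L → ) L: L is at the end; this adds FOLLOW(L) to itself — nothing new

Taking the union: FOLLOW(L) = { ')', 'a', 'e' }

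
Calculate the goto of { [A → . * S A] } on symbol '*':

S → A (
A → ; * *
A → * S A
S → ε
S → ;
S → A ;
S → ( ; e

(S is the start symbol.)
GOTO(I, '*') = CLOSURE({ [A → αX.β] : [A → α.Xβ] ∈ I, X = '*' })

Items with dot before '*', with the dot advanced:
  [A → . * S A] → [A → * . S A]
Closure of the advanced items:
  [A → * . S A] has the dot before S: add [S → . A (], [S → .], [S → . ;], [S → . A ;], [S → . ( ; e]
  [S → . A (] has the dot before A: add [A → . ; * *], [A → . * S A]

GOTO = { [A → * . S A], [A → . * S A], [A → . ; * *], [S → . ( ; e], [S → . ;], [S → . A (], [S → . A ;], [S → .] }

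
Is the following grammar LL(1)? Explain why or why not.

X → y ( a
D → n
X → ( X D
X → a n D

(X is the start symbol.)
A grammar is LL(1) if for each non-terminal N with multiple productions, the predict sets of those productions are pairwise disjoint, where PREDICT(N → α) = (FIRST(α) \ {ε}) ∪ (FOLLOW(N) if α ⇒* ε).

For X:
  PREDICT(X → y '(' a) = { 'y' }
  PREDICT(X → '(' X D) = { '(' }
  PREDICT(X → a n D) = { 'a' }
D has a single production, so nothing to check there.

All predict sets are disjoint. The grammar IS LL(1).

Answer: Yes, the grammar is LL(1).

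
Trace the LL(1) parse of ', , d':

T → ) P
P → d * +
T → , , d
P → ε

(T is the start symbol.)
LL(1) parsing maintains a stack (initially the start symbol over $) and the input. At each step: if the stack top is a terminal, match it against the current input token; if it is a non-terminal N, replace it with the RHS of M[N, lookahead] (the unique production whose predict set contains the lookahead).

Stack is shown with the top on the left.

Stack    Input    Action
------------------------
T $      , , d $  output T → , , d
, , d $  , , d $  match ','
, d $    , d $    match ','
d $      d $      match 'd'
$        $        accept

The string is accepted.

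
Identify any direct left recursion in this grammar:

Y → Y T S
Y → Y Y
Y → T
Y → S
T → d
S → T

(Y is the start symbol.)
Yes, Y is left-recursive

Direct left recursion occurs when N → N α for some non-terminal N (the right-hand side begins with the left-hand side itself).

Y → Y T S: LEFT RECURSIVE (starts with Y)
Y → Y Y: LEFT RECURSIVE (starts with Y)
Y → T: starts with T
Y → S: starts with S
T → d: starts with d
S → T: starts with T

The grammar has direct left recursion on: Y.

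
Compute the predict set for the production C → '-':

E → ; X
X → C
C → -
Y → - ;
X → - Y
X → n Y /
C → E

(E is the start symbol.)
{ '-' }

PREDICT(C → '-') = (FIRST(RHS) \ {ε}) ∪ (FOLLOW(C) if ε ∈ FIRST(RHS), i.e. RHS ⇒* ε)
FIRST('-') = { '-' }
ε ∉ FIRST('-'), so FOLLOW(C) is not added.
PREDICT(C → '-') = { '-' }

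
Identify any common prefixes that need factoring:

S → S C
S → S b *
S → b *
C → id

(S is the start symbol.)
Yes, S has productions with common prefix 'S'

Left-factoring is needed when two productions for the same non-terminal
share a common prefix on the right-hand side.

Productions for S:
  S → S C
  S → S b *
  S → b *

Found common prefix 'S' in productions for S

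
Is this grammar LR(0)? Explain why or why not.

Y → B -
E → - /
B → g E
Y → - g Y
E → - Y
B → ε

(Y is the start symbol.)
No. Shift-reduce conflict between [B → .] and [B → . g E]

Augment with Y' → Y and build the canonical LR(0) collection (I0 = CLOSURE({[Y' → . Y]}), then GOTO on every symbol after a dot until no new states appear). It has 12 states:
  I0: { [B → . g E], [B → .], [Y → . - g Y], [Y → . B -], [Y' → . Y] }  — shift, reduce
  I1: { [Y → - . g Y] }  — shift
  I2: { [Y → B . -] }  — shift
  I3: { [Y' → Y .] }  — accept
  I4: { [B → g . E], [E → . - /], [E → . - Y] }  — shift
  I5: { [B → . g E], [B → .], [E → - . /], [E → - . Y], [Y → . - g Y], [Y → . B -] }  — shift, reduce
  I6: { [B → g E .] }  — reduce
  I7: { [E → - / .] }  — reduce
  I8: { [E → - Y .] }  — reduce
  I9: { [Y → B - .] }  — reduce
  I10: { [B → . g E], [B → .], [Y → - g . Y], [Y → . - g Y], [Y → . B -] }  — shift, reduce
  I11: { [Y → - g Y .] }  — reduce

Conflict in state I0:
  Shift-reduce conflict between [B → .] and [B → . g E]
So the grammar is NOT LR(0).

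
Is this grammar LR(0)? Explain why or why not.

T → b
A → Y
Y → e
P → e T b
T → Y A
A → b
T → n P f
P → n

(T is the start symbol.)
A grammar is LR(0) if no state in the canonical LR(0) collection has:
  - both a shift item (dot before a terminal) and a complete item (shift-reduce conflict), or
  - two or more complete items (reduce-reduce conflict; the accept item [T' → T .] counts as a complete item here).

Augment with T' → T and build the canonical LR(0) collection (I0 = CLOSURE({[T' → . T]}), then GOTO on every symbol after a dot until no new states appear). It has 15 states:
  I0: { [T → . Y A], [T → . b], [T → . n P f], [T' → . T], [Y → . e] }  — shift
  I1: { [T' → T .] }  — accept
  I2: { [A → . Y], [A → . b], [T → Y . A], [Y → . e] }  — shift
  I3: { [T → b .] }  — reduce
  I4: { [Y → e .] }  — reduce
  I5: { [P → . e T b], [P → . n], [T → n . P f] }  — shift
  I6: { [T → n P . f] }  — shift
  I7: { [P → e . T b], [T → . Y A], [T → . b], [T → . n P f], [Y → . e] }  — shift
  I8: { [P → n .] }  — reduce
  I9: { [P → e T . b] }  — shift
  I10: { [P → e T b .] }  — reduce
  I11: { [T → n P f .] }  — reduce
  I12: { [T → Y A .] }  — reduce
  I13: { [A → Y .] }  — reduce
  I14: { [A → b .] }  — reduce

Every state is either a pure shift/goto state or contains exactly one complete item and nothing to shift — no conflicts. The grammar is LR(0).

Answer: Yes, the grammar is LR(0)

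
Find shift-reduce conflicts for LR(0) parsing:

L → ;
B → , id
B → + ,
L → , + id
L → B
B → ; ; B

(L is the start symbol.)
A shift-reduce conflict occurs when an LR(0) state has both:
  - a complete (reduce) item [A → α .] (dot at the end), and
  - a shift item [B → β . c γ] (dot before a terminal).

Augment with L' → L and build the canonical LR(0) collection (I0 = CLOSURE({[L' → . L]}), then GOTO on every symbol after a dot until no new states appear). It has 14 states:
  I0: { [B → . + ,], [B → . , id], [B → . ; ; B], [L → . , + id], [L → . ;], [L → . B], [L' → . L] }  — shift
  I1: { [B → + . ,] }  — shift
  I2: { [B → , . id], [L → , . + id] }  — shift
  I3: { [B → ; . ; B], [L → ; .] }  — shift, reduce
  I4: { [L → B .] }  — reduce
  I5: { [L' → L .] }  — accept
  I6: { [B → . + ,], [B → . , id], [B → . ; ; B], [B → ; ; . B] }  — shift
  I7: { [B → , . id] }  — shift
  I8: { [B → ; . ; B] }  — shift
  I9: { [B → ; ; B .] }  — reduce
  I10: { [B → , id .] }  — reduce
  I11: { [L → , + . id] }  — shift
  I12: { [L → , + id .] }  — reduce
  I13: { [B → + , .] }  — reduce

I3 contains reduce item [L → ; .] and shift item [B → ; . ; B] — shift-reduce conflict.

Answer: Yes — I3: [L → ; .] vs [B → ; . ; B]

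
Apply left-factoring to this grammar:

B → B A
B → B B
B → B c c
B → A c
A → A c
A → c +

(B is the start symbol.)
B → B B'
B' → A
B' → B
B' → c c
B → A c
A → A c
A → c +

Left-factoring transforms A → αβ₁ | αβ₂ into A → αA' and A' → β₁ | β₂
(α is the longest common prefix among the alternatives). Repeat until
no nonterminal has two alternatives with a common prefix.

Round 1: B has alternatives sharing prefix 'B'. Introduce B': B → B B'
  Add: B' → A
  Add: B' → B
  Add: B' → c c

No remaining common prefixes — done.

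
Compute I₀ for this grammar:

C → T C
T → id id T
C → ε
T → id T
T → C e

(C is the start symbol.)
{ [C → . T C], [C → .], [C' → . C], [T → . C e], [T → . id T], [T → . id id T] }

First, augment the grammar with C' → C
I₀ = CLOSURE({ [C' → . C] }):
  [C' → . C] has the dot before C: add [C → . T C], [C → .]
  [C → . T C] has the dot before T: add [T → . id id T], [T → . id T], [T → . C e]
No further items can be added.

I₀ = { [C → . T C], [C → .], [C' → . C], [T → . C e], [T → . id T], [T → . id id T] }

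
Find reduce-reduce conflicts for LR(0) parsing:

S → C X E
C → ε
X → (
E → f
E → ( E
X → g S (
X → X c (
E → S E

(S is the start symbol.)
A reduce-reduce conflict occurs when an LR(0) state has two complete items [A → α .] and [B → β .] — both call for a reduction, and with no lookahead the parser cannot choose between them.

Augment with S' → S and build the canonical LR(0) collection (I0 = CLOSURE({[S' → . S]}), then GOTO on every symbol after a dot until no new states appear). It has 16 states:
  I0: { [C → .], [S → . C X E], [S' → . S] }  — reduce
  I1: { [S → C . X E], [X → . (], [X → . X c (], [X → . g S (] }  — shift
  I2: { [S' → S .] }  — accept
  I3: { [X → ( .] }  — reduce
  I4: { [C → .], [E → . ( E], [E → . S E], [E → . f], [S → . C X E], [S → C X . E], [X → X . c (] }  — shift, reduce
  I5: { [C → .], [S → . C X E], [X → g . S (] }  — reduce
  I6: { [X → g S . (] }  — shift
  I7: { [X → g S ( .] }  — reduce
  I8: { [C → .], [E → ( . E], [E → . ( E], [E → . S E], [E → . f], [S → . C X E] }  — shift, reduce
  I9: { [S → C X E .] }  — reduce
  I10: { [C → .], [E → . ( E], [E → . S E], [E → . f], [E → S . E], [S → . C X E] }  — shift, reduce
  I11: { [X → X c . (] }  — shift
  I12: { [E → f .] }  — reduce
  I13: { [X → X c ( .] }  — reduce
  I14: { [E → S E .] }  — reduce
  I15: { [E → ( E .] }  — reduce

No state contains more than one complete item.

Answer: No reduce-reduce conflicts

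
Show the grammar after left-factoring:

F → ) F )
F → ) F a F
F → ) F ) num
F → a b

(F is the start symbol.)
F → ) F F'
F' → ) F''
F'' → ε
F'' → num
F' → a F
F → a b

Left-factoring transforms A → αβ₁ | αβ₂ into A → αA' and A' → β₁ | β₂
(α is the longest common prefix among the alternatives). Repeat until
no nonterminal has two alternatives with a common prefix.

Round 1: F has alternatives sharing prefix ') F'. Introduce F': F → ) F F'
  Add: F' → )
  Add: F' → a F
  Add: F' → ) num

Round 2: F' has alternatives sharing prefix ')'. Introduce F'': F' → ) F''
  Add: F'' → ε
  Add: F'' → num

No remaining common prefixes — done.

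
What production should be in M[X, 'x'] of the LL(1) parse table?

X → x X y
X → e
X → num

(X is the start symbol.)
To find M[X, 'x'], we find productions for X where 'x' is in the predict set (PREDICT(N → α) = (FIRST(α) \ {ε}) ∪ (FOLLOW(N) if α ⇒* ε)).

X → x X y: PREDICT = { 'x' }
  'x' is in predict set, so this production goes in M[X, 'x']
X → e: PREDICT = { 'e' }
X → num: PREDICT = { 'num' }

M[X, 'x'] = X → x X y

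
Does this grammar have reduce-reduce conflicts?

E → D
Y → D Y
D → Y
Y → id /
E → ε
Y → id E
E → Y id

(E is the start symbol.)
A reduce-reduce conflict occurs when an LR(0) state has two complete items [A → α .] and [B → β .] — both call for a reduction, and with no lookahead the parser cannot choose between them.

Augment with E' → E and build the canonical LR(0) collection (I0 = CLOSURE({[E' → . E]}), then GOTO on every symbol after a dot until no new states appear). It has 10 states:
  I0: { [D → . Y], [E → . D], [E → . Y id], [E → .], [E' → . E], [Y → . D Y], [Y → . id /], [Y → . id E] }  — shift, reduce
  I1: { [D → . Y], [E → D .], [Y → . D Y], [Y → . id /], [Y → . id E], [Y → D . Y] }  — shift, reduce
  I2: { [E' → E .] }  — accept
  I3: { [D → Y .], [E → Y . id] }  — shift, reduce
  I4: { [D → . Y], [E → . D], [E → . Y id], [E → .], [Y → . D Y], [Y → . id /], [Y → . id E], [Y → id . /], [Y → id . E] }  — shift, reduce
  I5: { [Y → id / .] }  — reduce
  I6: { [Y → id E .] }  — reduce
  I7: { [E → Y id .] }  — reduce
  I8: { [D → . Y], [Y → . D Y], [Y → . id /], [Y → . id E], [Y → D . Y] }  — shift
  I9: { [D → Y .], [Y → D Y .] }  — 2 reduces

I9 contains complete items [D → Y .], [Y → D Y .] — reduce-reduce conflict.

Answer: Yes — I9: [D → Y .] vs [Y → D Y .]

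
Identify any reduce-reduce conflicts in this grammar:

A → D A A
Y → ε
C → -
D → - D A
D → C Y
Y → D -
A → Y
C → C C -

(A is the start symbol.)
Yes — I6: [C → - .] vs [Y → D - .]; I15: [C → - .] vs [C → C C - .]

A reduce-reduce conflict occurs when an LR(0) state has two complete items [A → α .] and [B → β .] — both call for a reduction, and with no lookahead the parser cannot choose between them.

Augment with A' → A and build the canonical LR(0) collection (I0 = CLOSURE({[A' → . A]}), then GOTO on every symbol after a dot until no new states appear). It has 16 states:
  I0: { [A → . D A A], [A → . Y], [A' → . A], [C → . -], [C → . C C -], [D → . - D A], [D → . C Y], [Y → . D -], [Y → .] }  — shift, reduce
  I1: { [C → - .], [C → . -], [C → . C C -], [D → - . D A], [D → . - D A], [D → . C Y] }  — shift, reduce
  I2: { [A' → A .] }  — accept
  I3: { [C → . -], [C → . C C -], [C → C . C -], [D → . - D A], [D → . C Y], [D → C . Y], [Y → . D -], [Y → .] }  — shift, reduce
  I4: { [A → . D A A], [A → . Y], [A → D . A A], [C → . -], [C → . C C -], [D → . - D A], [D → . C Y], [Y → . D -], [Y → .], [Y → D . -] }  — shift, reduce
  I5: { [A → Y .] }  — reduce
  I6: { [C → - .], [C → . -], [C → . C C -], [D → - . D A], [D → . - D A], [D → . C Y], [Y → D - .] }  — shift, 2 reduces
  I7: { [A → . D A A], [A → . Y], [A → D A . A], [C → . -], [C → . C C -], [D → . - D A], [D → . C Y], [Y → . D -], [Y → .] }  — shift, reduce
  I8: { [A → D A A .] }  — reduce
  I9: { [A → . D A A], [A → . Y], [C → . -], [C → . C C -], [D → - D . A], [D → . - D A], [D → . C Y], [Y → . D -], [Y → .] }  — shift, reduce
  I10: { [D → - D A .] }  — reduce
  I11: { [C → . -], [C → . C C -], [C → C . C -], [C → C C . -], [D → . - D A], [D → . C Y], [D → C . Y], [Y → . D -], [Y → .] }  — shift, reduce
  I12: { [Y → D . -] }  — shift
  I13: { [D → C Y .] }  — reduce
  I14: { [Y → D - .] }  — reduce
  I15: { [C → - .], [C → . -], [C → . C C -], [C → C C - .], [D → - . D A], [D → . - D A], [D → . C Y] }  — shift, 2 reduces

I6 contains complete items [C → - .], [Y → D - .] — reduce-reduce conflict.
I15 contains complete items [C → - .], [C → C C - .] — reduce-reduce conflict.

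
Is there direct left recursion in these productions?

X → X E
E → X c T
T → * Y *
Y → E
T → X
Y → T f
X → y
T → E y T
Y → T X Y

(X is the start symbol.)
Yes, X is left-recursive

X → X E: LEFT RECURSIVE (starts with X)
E → X c T: starts with X
T → * Y *: starts with '*'
Y → E: starts with E
T → X: starts with X
Y → T f: starts with T
X → y: starts with y
T → E y T: starts with E
Y → T X Y: starts with T

The grammar has direct left recursion on: X.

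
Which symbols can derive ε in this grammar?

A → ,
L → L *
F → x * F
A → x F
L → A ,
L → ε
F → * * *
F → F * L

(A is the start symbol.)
ε-productions: L → ε
So L is immediately nullable.
No further non-terminal can be added: every production for the remaining non-terminals contains a terminal or a non-nullable non-terminal.
Nullable = { 'L' }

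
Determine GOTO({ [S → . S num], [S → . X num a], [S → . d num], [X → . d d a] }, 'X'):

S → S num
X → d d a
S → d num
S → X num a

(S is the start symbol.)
{ [S → X . num a] }

GOTO(I, 'X') = CLOSURE({ [A → αX.β] : [A → α.Xβ] ∈ I, X = 'X' })

Items with dot before 'X', with the dot advanced:
  [S → . X num a] → [S → X . num a]
Closure adds nothing (no advanced item has the dot before a non-terminal).

GOTO = { [S → X . num a] }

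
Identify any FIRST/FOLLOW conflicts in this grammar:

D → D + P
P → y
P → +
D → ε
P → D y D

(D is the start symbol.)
Nullable non-terminals: D.
FIRST sets used below: FIRST(D) = { '+', ε }

D: nullable alternative(s) D → ε; FOLLOW(D) = { $, '+', 'y' }
  D → D + P: FIRST \ {ε} = { '+' } — overlaps FOLLOW(D) on { '+' }: CONFLICT
  D → ε: FIRST \ {ε} = { } — this is the only nullable alternative, skip

P has no nullable alternative, so no FIRST/FOLLOW check is needed there.

So the grammar has 1 FIRST/FOLLOW conflict (marked CONFLICT above).

Answer: Yes. D → D '+' P with FOLLOW(D) on { '+' }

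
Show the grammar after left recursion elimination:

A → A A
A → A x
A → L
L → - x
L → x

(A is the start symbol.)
A is directly left-recursive. The standard transformation for
  A → A α₁ | ... | A α_m | β₁ | ... | β_n
is
  A  → β₁ A' | ... | β_n A'
  A' → α₁ A' | ... | α_m A' | ε

A → L becomes A → L A'
A → A A becomes A' → A A'
A → A x becomes A' → x A'
Add A' → ε

Productions for other non-terminals are unchanged:
  L → - x
  L → x

Resulting grammar:
A → L A'
A' → A A'
A' → x A'
A' → ε
L → - x
L → x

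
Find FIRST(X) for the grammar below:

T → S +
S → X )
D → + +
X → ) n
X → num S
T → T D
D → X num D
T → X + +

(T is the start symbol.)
{ ')', 'num' }

From X → ) n:
  - ')' is a terminal: add ')' and stop
From X → num S:
  - num is a terminal: add 'num' and stop

Collecting: FIRST(X) = { ')', 'num' }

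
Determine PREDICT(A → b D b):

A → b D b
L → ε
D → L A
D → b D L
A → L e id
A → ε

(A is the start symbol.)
{ 'b' }

PREDICT(A → b D b) = (FIRST(RHS) \ {ε}) ∪ (FOLLOW(A) if ε ∈ FIRST(RHS), i.e. RHS ⇒* ε)
FIRST(b D b) = { 'b' }
ε ∉ FIRST(b D b), so FOLLOW(A) is not added.
PREDICT(A → b D b) = { 'b' }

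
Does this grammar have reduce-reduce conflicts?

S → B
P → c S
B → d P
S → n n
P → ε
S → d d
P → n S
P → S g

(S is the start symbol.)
Yes — I9: [P → .] vs [S → d d .]

A reduce-reduce conflict occurs when an LR(0) state has two complete items [A → α .] and [B → β .] — both call for a reduction, and with no lookahead the parser cannot choose between them.

Augment with S' → S and build the canonical LR(0) collection (I0 = CLOSURE({[S' → . S]}), then GOTO on every symbol after a dot until no new states appear). It has 15 states:
  I0: { [B → . d P], [S → . B], [S → . d d], [S → . n n], [S' → . S] }  — shift
  I1: { [S → B .] }  — reduce
  I2: { [S' → S .] }  — accept
  I3: { [B → . d P], [B → d . P], [P → . S g], [P → . c S], [P → . n S], [P → .], [S → . B], [S → . d d], [S → . n n], [S → d . d] }  — shift, reduce
  I4: { [S → n . n] }  — shift
  I5: { [S → n n .] }  — reduce
  I6: { [B → d P .] }  — reduce
  I7: { [P → S . g] }  — shift
  I8: { [B → . d P], [P → c . S], [S → . B], [S → . d d], [S → . n n] }  — shift
  I9: { [B → . d P], [B → d . P], [P → . S g], [P → . c S], [P → . n S], [P → .], [S → . B], [S → . d d], [S → . n n], [S → d . d], [S → d d .] }  — shift, 2 reduces
  I10: { [B → . d P], [P → n . S], [S → . B], [S → . d d], [S → . n n], [S → n . n] }  — shift
  I11: { [P → n S .] }  — reduce
  I12: { [S → n . n], [S → n n .] }  — shift, reduce
  I13: { [P → c S .] }  — reduce
  I14: { [P → S g .] }  — reduce

I9 contains complete items [P → .], [S → d d .] — reduce-reduce conflict.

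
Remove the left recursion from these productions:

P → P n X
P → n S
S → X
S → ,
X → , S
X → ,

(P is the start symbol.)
P is directly left-recursive. The standard transformation for
  A → A α₁ | ... | A α_m | β₁ | ... | β_n
is
  A  → β₁ A' | ... | β_n A'
  A' → α₁ A' | ... | α_m A' | ε

P → n S becomes P → n S P'
P → P n X becomes P' → n X P'
Add P' → ε

Productions for other non-terminals are unchanged:
  S → X
  S → ,
  X → , S
  X → ,

Resulting grammar:
P → n S P'
P' → n X P'
P' → ε
S → X
S → ,
X → , S
X → ,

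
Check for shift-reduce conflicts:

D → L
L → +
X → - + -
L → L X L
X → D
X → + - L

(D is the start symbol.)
Yes — I3: [D → L .] vs [L → . +]; I4: [L → + .] vs [X → + . - L]; I8: [L → L X L .] vs [L → . +]; I12: [X → + - L .] vs [L → . +]

Augment with D' → D and build the canonical LR(0) collection (I0 = CLOSURE({[D' → . D]}), then GOTO on every symbol after a dot until no new states appear). It has 13 states:
  I0: { [D → . L], [D' → . D], [L → . +], [L → . L X L] }  — shift
  I1: { [L → + .] }  — reduce
  I2: { [D' → D .] }  — accept
  I3: { [D → . L], [D → L .], [L → . +], [L → . L X L], [L → L . X L], [X → . + - L], [X → . - + -], [X → . D] }  — shift, reduce
  I4: { [L → + .], [X → + . - L] }  — shift, reduce
  I5: { [X → - . + -] }  — shift
  I6: { [X → D .] }  — reduce
  I7: { [L → . +], [L → . L X L], [L → L X . L] }  — shift
  I8: { [D → . L], [L → . +], [L → . L X L], [L → L . X L], [L → L X L .], [X → . + - L], [X → . - + -], [X → . D] }  — shift, reduce
  I9: { [X → - + . -] }  — shift
  I10: { [X → - + - .] }  — reduce
  I11: { [L → . +], [L → . L X L], [X → + - . L] }  — shift
  I12: { [D → . L], [L → . +], [L → . L X L], [L → L . X L], [X → + - L .], [X → . + - L], [X → . - + -], [X → . D] }  — shift, reduce

I3 contains reduce item [D → L .] and shift items [L → . +], [X → . + - L], [X → . - + -] — shift-reduce conflict.
I4 contains reduce item [L → + .] and shift item [X → + . - L] — shift-reduce conflict.
I8 contains reduce item [L → L X L .] and shift items [L → . +], [X → . + - L], [X → . - + -] — shift-reduce conflict.
I12 contains reduce item [X → + - L .] and shift items [L → . +], [X → . + - L], [X → . - + -] — shift-reduce conflict.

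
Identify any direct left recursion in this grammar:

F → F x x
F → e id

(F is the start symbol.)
Yes, F is left-recursive

F → F x x: LEFT RECURSIVE (starts with F)
F → e id: starts with e

The grammar has direct left recursion on: F.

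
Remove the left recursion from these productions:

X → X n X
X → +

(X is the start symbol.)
X → + X'
X' → n X X'
X' → ε

X is directly left-recursive. The standard transformation for
  A → A α₁ | ... | A α_m | β₁ | ... | β_n
is
  A  → β₁ A' | ... | β_n A'
  A' → α₁ A' | ... | α_m A' | ε

X → + becomes X → + X'
X → X n X becomes X' → n X X'
Add X' → ε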